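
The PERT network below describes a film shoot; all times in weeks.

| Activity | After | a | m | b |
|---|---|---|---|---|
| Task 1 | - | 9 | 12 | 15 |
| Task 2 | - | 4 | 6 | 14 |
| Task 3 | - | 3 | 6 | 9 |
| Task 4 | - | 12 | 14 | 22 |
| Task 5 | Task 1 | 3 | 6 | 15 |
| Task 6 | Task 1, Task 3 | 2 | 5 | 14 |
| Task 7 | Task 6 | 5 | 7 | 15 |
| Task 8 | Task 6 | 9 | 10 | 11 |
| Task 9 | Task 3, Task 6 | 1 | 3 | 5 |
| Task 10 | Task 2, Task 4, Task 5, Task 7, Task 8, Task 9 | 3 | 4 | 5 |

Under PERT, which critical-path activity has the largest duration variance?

Task 6

te_Task 1 = (9 + 4·12 + 15)/6 = 72/6 = 12; σ²_Task 1 = ((15−9)/6)² = 1.000
te_Task 2 = (4 + 4·6 + 14)/6 = 42/6 = 7; σ²_Task 2 = ((14−4)/6)² = 2.778
te_Task 3 = (3 + 4·6 + 9)/6 = 36/6 = 6; σ²_Task 3 = ((9−3)/6)² = 1.000
te_Task 4 = (12 + 4·14 + 22)/6 = 90/6 = 15; σ²_Task 4 = ((22−12)/6)² = 2.778
te_Task 5 = (3 + 4·6 + 15)/6 = 42/6 = 7; σ²_Task 5 = ((15−3)/6)² = 4.000
te_Task 6 = (2 + 4·5 + 14)/6 = 36/6 = 6; σ²_Task 6 = ((14−2)/6)² = 4.000
te_Task 7 = (5 + 4·7 + 15)/6 = 48/6 = 8; σ²_Task 7 = ((15−5)/6)² = 2.778
te_Task 8 = (9 + 4·10 + 11)/6 = 60/6 = 10; σ²_Task 8 = ((11−9)/6)² = 0.111
te_Task 9 = (1 + 4·3 + 5)/6 = 18/6 = 3; σ²_Task 9 = ((5−1)/6)² = 0.444
te_Task 10 = (3 + 4·4 + 5)/6 = 24/6 = 4; σ²_Task 10 = ((5−3)/6)² = 0.111

Forward pass:
ES_Task 1 = 0; EF_Task 1 = 12
ES_Task 2 = 0; EF_Task 2 = 7
ES_Task 3 = 0; EF_Task 3 = 6
ES_Task 4 = 0; EF_Task 4 = 15
ES_Task 5 = 12; EF_Task 5 = 12+7 = 19
ES_Task 6 = max(EF_Task 1=12, EF_Task 3=6) = 12; EF_Task 6 = 12+6 = 18
ES_Task 7 = 18; EF_Task 7 = 18+8 = 26
ES_Task 8 = 18; EF_Task 8 = 18+10 = 28
ES_Task 9 = max(EF_Task 3=6, EF_Task 6=18) = 18; EF_Task 9 = 18+3 = 21
ES_Task 10 = max(EF_Task 2=7, EF_Task 4=15, EF_Task 5=19, EF_Task 7=26, EF_Task 8=28, EF_Task 9=21) = 28; EF_Task 10 = 28+4 = 32
Expected project duration μ = 32 weeks. Critical path: Task 1 → Task 6 → Task 8 → Task 10.

Variances on critical path: σ²_Task 1=1.000, σ²_Task 6=4.000, σ²_Task 8=0.111, σ²_Task 10=0.111.
Largest is σ²_Task 6 = 4.000.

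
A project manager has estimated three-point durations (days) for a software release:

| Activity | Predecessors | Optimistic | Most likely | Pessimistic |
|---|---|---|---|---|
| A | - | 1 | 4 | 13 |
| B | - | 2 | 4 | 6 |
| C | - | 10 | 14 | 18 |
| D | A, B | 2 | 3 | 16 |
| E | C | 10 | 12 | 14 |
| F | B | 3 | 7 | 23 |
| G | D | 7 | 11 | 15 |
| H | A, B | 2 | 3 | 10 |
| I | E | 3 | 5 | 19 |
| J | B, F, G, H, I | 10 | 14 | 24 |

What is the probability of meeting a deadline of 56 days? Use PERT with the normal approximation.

te_A = (1 + 4·4 + 13)/6 = 30/6 = 5; σ²_A = ((13−1)/6)² = 4.000
te_B = (2 + 4·4 + 6)/6 = 24/6 = 4; σ²_B = ((6−2)/6)² = 0.444
te_C = (10 + 4·14 + 18)/6 = 84/6 = 14; σ²_C = ((18−10)/6)² = 1.778
te_D = (2 + 4·3 + 16)/6 = 30/6 = 5; σ²_D = ((16−2)/6)² = 5.444
te_E = (10 + 4·12 + 14)/6 = 72/6 = 12; σ²_E = ((14−10)/6)² = 0.444
te_F = (3 + 4·7 + 23)/6 = 54/6 = 9; σ²_F = ((23−3)/6)² = 11.111
te_G = (7 + 4·11 + 15)/6 = 66/6 = 11; σ²_G = ((15−7)/6)² = 1.778
te_H = (2 + 4·3 + 10)/6 = 24/6 = 4; σ²_H = ((10−2)/6)² = 1.778
te_I = (3 + 4·5 + 19)/6 = 42/6 = 7; σ²_I = ((19−3)/6)² = 7.111
te_J = (10 + 4·14 + 24)/6 = 90/6 = 15; σ²_J = ((24−10)/6)² = 5.444

Forward pass:
ES_A = 0; EF_A = 5
ES_B = 0; EF_B = 4
ES_C = 0; EF_C = 14
ES_D = max(EF_A=5, EF_B=4) = 5; EF_D = 5+5 = 10
ES_E = 14; EF_E = 14+12 = 26
ES_F = 4; EF_F = 4+9 = 13
ES_G = 10; EF_G = 10+11 = 21
ES_H = max(EF_A=5, EF_B=4) = 5; EF_H = 5+4 = 9
ES_I = 26; EF_I = 26+7 = 33
ES_J = max(EF_B=4, EF_F=13, EF_G=21, EF_H=9, EF_I=33) = 33; EF_J = 33+15 = 48
Expected project duration μ = 48 days. Critical path: C → E → I → J.

Variance along critical path = 1.778 + 0.444 + 7.111 + 5.444 = 14.778; σ = √14.778 = 3.844 days.
Z = (56 − 48) / 3.844 = 2.081
P(T ≤ 56) = Φ(2.081) ≈ 0.981

0.981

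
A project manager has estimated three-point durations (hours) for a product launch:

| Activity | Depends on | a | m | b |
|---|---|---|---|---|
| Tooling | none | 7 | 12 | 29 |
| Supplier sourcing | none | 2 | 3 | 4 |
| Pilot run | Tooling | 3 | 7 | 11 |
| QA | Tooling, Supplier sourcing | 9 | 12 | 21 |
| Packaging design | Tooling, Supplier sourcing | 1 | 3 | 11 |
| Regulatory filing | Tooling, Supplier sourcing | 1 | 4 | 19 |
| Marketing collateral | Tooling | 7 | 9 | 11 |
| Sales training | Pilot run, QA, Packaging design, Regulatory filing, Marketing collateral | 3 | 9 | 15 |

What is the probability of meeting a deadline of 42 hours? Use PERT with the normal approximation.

0.902

te_Tooling = (7 + 4·12 + 29)/6 = 84/6 = 14; σ²_Tooling = ((29−7)/6)² = 13.444
te_Supplier sourcing = (2 + 4·3 + 4)/6 = 18/6 = 3; σ²_Supplier sourcing = ((4−2)/6)² = 0.111
te_Pilot run = (3 + 4·7 + 11)/6 = 42/6 = 7; σ²_Pilot run = ((11−3)/6)² = 1.778
te_QA = (9 + 4·12 + 21)/6 = 78/6 = 13; σ²_QA = ((21−9)/6)² = 4.000
te_Packaging design = (1 + 4·3 + 11)/6 = 24/6 = 4; σ²_Packaging design = ((11−1)/6)² = 2.778
te_Regulatory filing = (1 + 4·4 + 19)/6 = 36/6 = 6; σ²_Regulatory filing = ((19−1)/6)² = 9.000
te_Marketing collateral = (7 + 4·9 + 11)/6 = 54/6 = 9; σ²_Marketing collateral = ((11−7)/6)² = 0.444
te_Sales training = (3 + 4·9 + 15)/6 = 54/6 = 9; σ²_Sales training = ((15−3)/6)² = 4.000

Forward pass:
ES_Tooling = 0; EF_Tooling = 14
ES_Supplier sourcing = 0; EF_Supplier sourcing = 3
ES_Pilot run = 14; EF_Pilot run = 14+7 = 21
ES_QA = max(EF_Tooling=14, EF_Supplier sourcing=3) = 14; EF_QA = 14+13 = 27
ES_Packaging design = max(EF_Tooling=14, EF_Supplier sourcing=3) = 14; EF_Packaging design = 14+4 = 18
ES_Regulatory filing = max(EF_Tooling=14, EF_Supplier sourcing=3) = 14; EF_Regulatory filing = 14+6 = 20
ES_Marketing collateral = 14; EF_Marketing collateral = 14+9 = 23
ES_Sales training = max(EF_Pilot run=21, EF_QA=27, EF_Packaging design=18, EF_Regulatory filing=20, EF_Marketing collateral=23) = 27; EF_Sales training = 27+9 = 36
Expected project duration μ = 36 hours. Critical path: Tooling → QA → Sales training.

Variance along critical path = 13.444 + 4.000 + 4.000 = 21.444; σ = √21.444 = 4.631 hours.
Z = (42 − 36) / 4.631 = 1.296
P(T ≤ 42) = Φ(1.296) ≈ 0.902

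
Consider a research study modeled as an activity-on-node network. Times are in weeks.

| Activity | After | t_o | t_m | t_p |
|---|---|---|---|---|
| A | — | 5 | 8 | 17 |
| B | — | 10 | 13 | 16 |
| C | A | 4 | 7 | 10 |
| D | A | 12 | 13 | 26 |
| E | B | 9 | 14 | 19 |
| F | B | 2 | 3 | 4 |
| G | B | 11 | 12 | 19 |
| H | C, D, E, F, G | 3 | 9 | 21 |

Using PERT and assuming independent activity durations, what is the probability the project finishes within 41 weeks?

te_A = (5 + 4·8 + 17)/6 = 54/6 = 9; σ²_A = ((17−5)/6)² = 4.000
te_B = (10 + 4·13 + 16)/6 = 78/6 = 13; σ²_B = ((16−10)/6)² = 1.000
te_C = (4 + 4·7 + 10)/6 = 42/6 = 7; σ²_C = ((10−4)/6)² = 1.000
te_D = (12 + 4·13 + 26)/6 = 90/6 = 15; σ²_D = ((26−12)/6)² = 5.444
te_E = (9 + 4·14 + 19)/6 = 84/6 = 14; σ²_E = ((19−9)/6)² = 2.778
te_F = (2 + 4·3 + 4)/6 = 18/6 = 3; σ²_F = ((4−2)/6)² = 0.111
te_G = (11 + 4·12 + 19)/6 = 78/6 = 13; σ²_G = ((19−11)/6)² = 1.778
te_H = (3 + 4·9 + 21)/6 = 60/6 = 10; σ²_H = ((21−3)/6)² = 9.000

Forward pass:
ES_A = 0; EF_A = 9
ES_B = 0; EF_B = 13
ES_C = 9; EF_C = 9+7 = 16
ES_D = 9; EF_D = 9+15 = 24
ES_E = 13; EF_E = 13+14 = 27
ES_F = 13; EF_F = 13+3 = 16
ES_G = 13; EF_G = 13+13 = 26
ES_H = max(EF_C=16, EF_D=24, EF_E=27, EF_F=16, EF_G=26) = 27; EF_H = 27+10 = 37
Expected project duration μ = 37 weeks. Critical path: B → E → H.

Variance along critical path = 1.000 + 2.778 + 9.000 = 12.778; σ = √12.778 = 3.575 weeks.
Z = (41 − 37) / 3.575 = 1.119
P(T ≤ 41) = Φ(1.119) ≈ 0.868

0.868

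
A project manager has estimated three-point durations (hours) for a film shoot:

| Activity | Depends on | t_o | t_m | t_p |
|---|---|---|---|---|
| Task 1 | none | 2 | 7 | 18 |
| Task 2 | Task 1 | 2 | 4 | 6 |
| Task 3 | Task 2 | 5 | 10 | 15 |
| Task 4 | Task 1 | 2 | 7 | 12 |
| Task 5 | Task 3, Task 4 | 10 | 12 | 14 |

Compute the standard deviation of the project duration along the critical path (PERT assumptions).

3.28 hours

te_Task 1 = (2 + 4·7 + 18)/6 = 48/6 = 8; σ²_Task 1 = ((18−2)/6)² = 7.111
te_Task 2 = (2 + 4·4 + 6)/6 = 24/6 = 4; σ²_Task 2 = ((6−2)/6)² = 0.444
te_Task 3 = (5 + 4·10 + 15)/6 = 60/6 = 10; σ²_Task 3 = ((15−5)/6)² = 2.778
te_Task 4 = (2 + 4·7 + 12)/6 = 42/6 = 7; σ²_Task 4 = ((12−2)/6)² = 2.778
te_Task 5 = (10 + 4·12 + 14)/6 = 72/6 = 12; σ²_Task 5 = ((14−10)/6)² = 0.444

Forward pass:
ES_Task 1 = 0; EF_Task 1 = 8
ES_Task 2 = 8; EF_Task 2 = 8+4 = 12
ES_Task 3 = 12; EF_Task 3 = 12+10 = 22
ES_Task 4 = 8; EF_Task 4 = 8+7 = 15
ES_Task 5 = max(EF_Task 3=22, EF_Task 4=15) = 22; EF_Task 5 = 22+12 = 34
Expected project duration μ = 34 hours. Critical path: Task 1 → Task 2 → Task 3 → Task 5.

Variance along critical path = 7.111 + 0.444 + 2.778 + 0.444 = 10.778
σ = √10.778 = 3.283 hours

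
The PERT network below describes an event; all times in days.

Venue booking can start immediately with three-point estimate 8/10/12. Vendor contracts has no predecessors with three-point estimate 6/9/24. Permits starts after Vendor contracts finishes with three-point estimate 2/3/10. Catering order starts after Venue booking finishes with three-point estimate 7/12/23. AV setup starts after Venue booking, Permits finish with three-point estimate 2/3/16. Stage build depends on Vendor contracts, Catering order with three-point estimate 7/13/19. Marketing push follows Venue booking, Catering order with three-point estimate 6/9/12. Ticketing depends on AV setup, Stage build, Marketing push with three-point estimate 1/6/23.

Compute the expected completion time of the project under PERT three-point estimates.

44 days

te_Venue booking = (8 + 4·10 + 12)/6 = 60/6 = 10
te_Vendor contracts = (6 + 4·9 + 24)/6 = 66/6 = 11
te_Permits = (2 + 4·3 + 10)/6 = 24/6 = 4
te_Catering order = (7 + 4·12 + 23)/6 = 78/6 = 13
te_AV setup = (2 + 4·3 + 16)/6 = 30/6 = 5
te_Stage build = (7 + 4·13 + 19)/6 = 78/6 = 13
te_Marketing push = (6 + 4·9 + 12)/6 = 54/6 = 9
te_Ticketing = (1 + 4·6 + 23)/6 = 48/6 = 8

Forward pass:
ES_Venue booking = 0; EF_Venue booking = 10
ES_Vendor contracts = 0; EF_Vendor contracts = 11
ES_Permits = 11; EF_Permits = 11+4 = 15
ES_Catering order = 10; EF_Catering order = 10+13 = 23
ES_AV setup = max(EF_Venue booking=10, EF_Permits=15) = 15; EF_AV setup = 15+5 = 20
ES_Stage build = max(EF_Vendor contracts=11, EF_Catering order=23) = 23; EF_Stage build = 23+13 = 36
ES_Marketing push = max(EF_Venue booking=10, EF_Catering order=23) = 23; EF_Marketing push = 23+9 = 32
ES_Ticketing = max(EF_AV setup=20, EF_Stage build=36, EF_Marketing push=32) = 36; EF_Ticketing = 36+8 = 44
Expected project duration μ = 44 days. Critical path: Venue booking → Catering order → Stage build → Ticketing.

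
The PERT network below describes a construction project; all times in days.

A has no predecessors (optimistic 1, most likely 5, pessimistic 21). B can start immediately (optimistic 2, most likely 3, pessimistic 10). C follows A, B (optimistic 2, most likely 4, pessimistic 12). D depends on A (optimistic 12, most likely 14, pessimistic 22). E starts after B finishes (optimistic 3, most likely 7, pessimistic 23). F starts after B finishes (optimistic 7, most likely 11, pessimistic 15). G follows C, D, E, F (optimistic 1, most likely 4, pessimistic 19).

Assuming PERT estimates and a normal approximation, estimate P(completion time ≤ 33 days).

te_A = (1 + 4·5 + 21)/6 = 42/6 = 7; σ²_A = ((21−1)/6)² = 11.111
te_B = (2 + 4·3 + 10)/6 = 24/6 = 4; σ²_B = ((10−2)/6)² = 1.778
te_C = (2 + 4·4 + 12)/6 = 30/6 = 5; σ²_C = ((12−2)/6)² = 2.778
te_D = (12 + 4·14 + 22)/6 = 90/6 = 15; σ²_D = ((22−12)/6)² = 2.778
te_E = (3 + 4·7 + 23)/6 = 54/6 = 9; σ²_E = ((23−3)/6)² = 11.111
te_F = (7 + 4·11 + 15)/6 = 66/6 = 11; σ²_F = ((15−7)/6)² = 1.778
te_G = (1 + 4·4 + 19)/6 = 36/6 = 6; σ²_G = ((19−1)/6)² = 9.000

Forward pass:
ES_A = 0; EF_A = 7
ES_B = 0; EF_B = 4
ES_C = max(EF_A=7, EF_B=4) = 7; EF_C = 7+5 = 12
ES_D = 7; EF_D = 7+15 = 22
ES_E = 4; EF_E = 4+9 = 13
ES_F = 4; EF_F = 4+11 = 15
ES_G = max(EF_C=12, EF_D=22, EF_E=13, EF_F=15) = 22; EF_G = 22+6 = 28
Expected project duration μ = 28 days. Critical path: A → D → G.

Variance along critical path = 11.111 + 2.778 + 9.000 = 22.889; σ = √22.889 = 4.784 days.
Z = (33 − 28) / 4.784 = 1.045
P(T ≤ 33) = Φ(1.045) ≈ 0.852

0.852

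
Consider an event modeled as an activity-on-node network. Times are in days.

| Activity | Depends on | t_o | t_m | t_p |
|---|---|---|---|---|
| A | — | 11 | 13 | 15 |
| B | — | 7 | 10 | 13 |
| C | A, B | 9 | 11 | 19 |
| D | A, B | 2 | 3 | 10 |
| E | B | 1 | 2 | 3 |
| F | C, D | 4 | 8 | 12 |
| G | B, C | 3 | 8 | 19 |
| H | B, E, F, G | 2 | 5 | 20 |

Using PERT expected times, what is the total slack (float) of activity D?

9 days

te_A = (11 + 4·13 + 15)/6 = 78/6 = 13
te_B = (7 + 4·10 + 13)/6 = 60/6 = 10
te_C = (9 + 4·11 + 19)/6 = 72/6 = 12
te_D = (2 + 4·3 + 10)/6 = 24/6 = 4
te_E = (1 + 4·2 + 3)/6 = 12/6 = 2
te_F = (4 + 4·8 + 12)/6 = 48/6 = 8
te_G = (3 + 4·8 + 19)/6 = 54/6 = 9
te_H = (2 + 4·5 + 20)/6 = 42/6 = 7

Forward pass:
ES_A = 0; EF_A = 13
ES_B = 0; EF_B = 10
ES_C = max(EF_A=13, EF_B=10) = 13; EF_C = 13+12 = 25
ES_D = max(EF_A=13, EF_B=10) = 13; EF_D = 13+4 = 17
ES_E = 10; EF_E = 10+2 = 12
ES_F = max(EF_C=25, EF_D=17) = 25; EF_F = 25+8 = 33
ES_G = max(EF_B=10, EF_C=25) = 25; EF_G = 25+9 = 34
ES_H = max(EF_B=10, EF_E=12, EF_F=33, EF_G=34) = 34; EF_H = 34+7 = 41
Expected project duration μ = 41 days. Critical path: A → C → G → H.

Backward pass:
LF_H = 41; LS_H = 41−7 = 34
LF_G = LS_H = 34; LS_G = 34−9 = 25
LF_F = LS_H = 34; LS_F = 34−8 = 26
LF_E = LS_H = 34; LS_E = 34−2 = 32
LF_D = LS_F = 26; LS_D = 26−4 = 22
LF_C = min(LS_F=26, LS_G=25) = 25; LS_C = 25−12 = 13
LF_B = min(LS_C=13, LS_D=22, LS_E=32, LS_G=25, LS_H=34) = 13; LS_B = 13−10 = 3
LF_A = min(LS_C=13, LS_D=22) = 13; LS_A = 13−13 = 0
Slack_D = LS_D − ES_D = 22 − 13 = 9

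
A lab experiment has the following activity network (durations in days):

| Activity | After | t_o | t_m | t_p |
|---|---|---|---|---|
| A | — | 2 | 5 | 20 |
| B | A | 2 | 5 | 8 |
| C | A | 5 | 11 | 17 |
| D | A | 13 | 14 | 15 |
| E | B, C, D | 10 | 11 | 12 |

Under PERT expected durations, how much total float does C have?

3 days

te_A = (2 + 4·5 + 20)/6 = 42/6 = 7
te_B = (2 + 4·5 + 8)/6 = 30/6 = 5
te_C = (5 + 4·11 + 17)/6 = 66/6 = 11
te_D = (13 + 4·14 + 15)/6 = 84/6 = 14
te_E = (10 + 4·11 + 12)/6 = 66/6 = 11

Forward pass:
ES_A = 0; EF_A = 7
ES_B = 7; EF_B = 7+5 = 12
ES_C = 7; EF_C = 7+11 = 18
ES_D = 7; EF_D = 7+14 = 21
ES_E = max(EF_B=12, EF_C=18, EF_D=21) = 21; EF_E = 21+11 = 32
Expected project duration μ = 32 days. Critical path: A → D → E.

Backward pass:
LF_E = 32; LS_E = 32−11 = 21
LF_D = LS_E = 21; LS_D = 21−14 = 7
LF_C = LS_E = 21; LS_C = 21−11 = 10
LF_B = LS_E = 21; LS_B = 21−5 = 16
LF_A = min(LS_B=16, LS_C=10, LS_D=7) = 7; LS_A = 7−7 = 0
Slack_C = LS_C − ES_C = 10 − 7 = 3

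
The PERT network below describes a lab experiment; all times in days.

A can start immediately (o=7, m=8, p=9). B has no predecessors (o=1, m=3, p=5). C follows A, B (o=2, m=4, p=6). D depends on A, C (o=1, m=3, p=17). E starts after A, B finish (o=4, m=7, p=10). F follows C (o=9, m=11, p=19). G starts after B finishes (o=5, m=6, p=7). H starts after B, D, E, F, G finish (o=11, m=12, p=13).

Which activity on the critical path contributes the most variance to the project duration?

F

te_A = (7 + 4·8 + 9)/6 = 48/6 = 8; σ²_A = ((9−7)/6)² = 0.111
te_B = (1 + 4·3 + 5)/6 = 18/6 = 3; σ²_B = ((5−1)/6)² = 0.444
te_C = (2 + 4·4 + 6)/6 = 24/6 = 4; σ²_C = ((6−2)/6)² = 0.444
te_D = (1 + 4·3 + 17)/6 = 30/6 = 5; σ²_D = ((17−1)/6)² = 7.111
te_E = (4 + 4·7 + 10)/6 = 42/6 = 7; σ²_E = ((10−4)/6)² = 1.000
te_F = (9 + 4·11 + 19)/6 = 72/6 = 12; σ²_F = ((19−9)/6)² = 2.778
te_G = (5 + 4·6 + 7)/6 = 36/6 = 6; σ²_G = ((7−5)/6)² = 0.111
te_H = (11 + 4·12 + 13)/6 = 72/6 = 12; σ²_H = ((13−11)/6)² = 0.111

Forward pass:
ES_A = 0; EF_A = 8
ES_B = 0; EF_B = 3
ES_C = max(EF_A=8, EF_B=3) = 8; EF_C = 8+4 = 12
ES_D = max(EF_A=8, EF_C=12) = 12; EF_D = 12+5 = 17
ES_E = max(EF_A=8, EF_B=3) = 8; EF_E = 8+7 = 15
ES_F = 12; EF_F = 12+12 = 24
ES_G = 3; EF_G = 3+6 = 9
ES_H = max(EF_B=3, EF_D=17, EF_E=15, EF_F=24, EF_G=9) = 24; EF_H = 24+12 = 36
Expected project duration μ = 36 days. Critical path: A → C → F → H.

Variances on critical path: σ²_A=0.111, σ²_C=0.444, σ²_F=2.778, σ²_H=0.111.
Largest is σ²_F = 2.778.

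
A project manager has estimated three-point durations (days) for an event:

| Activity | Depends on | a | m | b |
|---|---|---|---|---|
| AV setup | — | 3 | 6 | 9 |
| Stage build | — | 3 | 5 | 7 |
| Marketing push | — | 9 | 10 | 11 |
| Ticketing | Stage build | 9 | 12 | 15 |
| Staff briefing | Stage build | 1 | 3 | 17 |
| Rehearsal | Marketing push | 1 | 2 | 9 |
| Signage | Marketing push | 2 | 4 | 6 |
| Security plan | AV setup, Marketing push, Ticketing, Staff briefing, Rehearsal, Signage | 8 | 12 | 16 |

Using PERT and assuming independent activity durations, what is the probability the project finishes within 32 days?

te_AV setup = (3 + 4·6 + 9)/6 = 36/6 = 6; σ²_AV setup = ((9−3)/6)² = 1.000
te_Stage build = (3 + 4·5 + 7)/6 = 30/6 = 5; σ²_Stage build = ((7−3)/6)² = 0.444
te_Marketing push = (9 + 4·10 + 11)/6 = 60/6 = 10; σ²_Marketing push = ((11−9)/6)² = 0.111
te_Ticketing = (9 + 4·12 + 15)/6 = 72/6 = 12; σ²_Ticketing = ((15−9)/6)² = 1.000
te_Staff briefing = (1 + 4·3 + 17)/6 = 30/6 = 5; σ²_Staff briefing = ((17−1)/6)² = 7.111
te_Rehearsal = (1 + 4·2 + 9)/6 = 18/6 = 3; σ²_Rehearsal = ((9−1)/6)² = 1.778
te_Signage = (2 + 4·4 + 6)/6 = 24/6 = 4; σ²_Signage = ((6−2)/6)² = 0.444
te_Security plan = (8 + 4·12 + 16)/6 = 72/6 = 12; σ²_Security plan = ((16−8)/6)² = 1.778

Forward pass:
ES_AV setup = 0; EF_AV setup = 6
ES_Stage build = 0; EF_Stage build = 5
ES_Marketing push = 0; EF_Marketing push = 10
ES_Ticketing = 5; EF_Ticketing = 5+12 = 17
ES_Staff briefing = 5; EF_Staff briefing = 5+5 = 10
ES_Rehearsal = 10; EF_Rehearsal = 10+3 = 13
ES_Signage = 10; EF_Signage = 10+4 = 14
ES_Security plan = max(EF_AV setup=6, EF_Marketing push=10, EF_Ticketing=17, EF_Staff briefing=10, EF_Rehearsal=13, EF_Signage=14) = 17; EF_Security plan = 17+12 = 29
Expected project duration μ = 29 days. Critical path: Stage build → Ticketing → Security plan.

Variance along critical path = 0.444 + 1.000 + 1.778 = 3.222; σ = √3.222 = 1.795 days.
Z = (32 − 29) / 1.795 = 1.671
P(T ≤ 32) = Φ(1.671) ≈ 0.953

0.953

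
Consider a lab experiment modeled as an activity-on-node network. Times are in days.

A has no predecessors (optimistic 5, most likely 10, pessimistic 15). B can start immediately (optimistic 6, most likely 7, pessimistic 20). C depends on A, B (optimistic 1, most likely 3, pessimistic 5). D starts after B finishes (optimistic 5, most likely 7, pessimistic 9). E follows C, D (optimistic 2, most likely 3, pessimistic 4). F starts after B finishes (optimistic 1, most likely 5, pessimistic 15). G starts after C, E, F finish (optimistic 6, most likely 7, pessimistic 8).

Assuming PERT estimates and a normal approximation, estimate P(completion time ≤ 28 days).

te_A = (5 + 4·10 + 15)/6 = 60/6 = 10; σ²_A = ((15−5)/6)² = 2.778
te_B = (6 + 4·7 + 20)/6 = 54/6 = 9; σ²_B = ((20−6)/6)² = 5.444
te_C = (1 + 4·3 + 5)/6 = 18/6 = 3; σ²_C = ((5−1)/6)² = 0.444
te_D = (5 + 4·7 + 9)/6 = 42/6 = 7; σ²_D = ((9−5)/6)² = 0.444
te_E = (2 + 4·3 + 4)/6 = 18/6 = 3; σ²_E = ((4−2)/6)² = 0.111
te_F = (1 + 4·5 + 15)/6 = 36/6 = 6; σ²_F = ((15−1)/6)² = 5.444
te_G = (6 + 4·7 + 8)/6 = 42/6 = 7; σ²_G = ((8−6)/6)² = 0.111

Forward pass:
ES_A = 0; EF_A = 10
ES_B = 0; EF_B = 9
ES_C = max(EF_A=10, EF_B=9) = 10; EF_C = 10+3 = 13
ES_D = 9; EF_D = 9+7 = 16
ES_E = max(EF_C=13, EF_D=16) = 16; EF_E = 16+3 = 19
ES_F = 9; EF_F = 9+6 = 15
ES_G = max(EF_C=13, EF_E=19, EF_F=15) = 19; EF_G = 19+7 = 26
Expected project duration μ = 26 days. Critical path: B → D → E → G.

Variance along critical path = 5.444 + 0.444 + 0.111 + 0.111 = 6.111; σ = √6.111 = 2.472 days.
Z = (28 − 26) / 2.472 = 0.809
P(T ≤ 28) = Φ(0.809) ≈ 0.791

0.791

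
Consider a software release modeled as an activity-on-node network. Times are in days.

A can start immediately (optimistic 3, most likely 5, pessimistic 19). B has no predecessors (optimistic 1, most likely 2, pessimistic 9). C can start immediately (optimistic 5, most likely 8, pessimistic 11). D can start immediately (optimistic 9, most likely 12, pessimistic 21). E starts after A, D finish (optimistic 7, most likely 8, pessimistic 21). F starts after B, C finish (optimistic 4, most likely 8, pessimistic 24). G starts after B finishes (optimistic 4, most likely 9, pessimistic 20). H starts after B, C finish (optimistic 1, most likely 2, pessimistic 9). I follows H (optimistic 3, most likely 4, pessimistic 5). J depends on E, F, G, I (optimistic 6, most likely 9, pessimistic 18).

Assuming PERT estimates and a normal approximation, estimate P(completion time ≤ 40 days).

te_A = (3 + 4·5 + 19)/6 = 42/6 = 7; σ²_A = ((19−3)/6)² = 7.111
te_B = (1 + 4·2 + 9)/6 = 18/6 = 3; σ²_B = ((9−1)/6)² = 1.778
te_C = (5 + 4·8 + 11)/6 = 48/6 = 8; σ²_C = ((11−5)/6)² = 1.000
te_D = (9 + 4·12 + 21)/6 = 78/6 = 13; σ²_D = ((21−9)/6)² = 4.000
te_E = (7 + 4·8 + 21)/6 = 60/6 = 10; σ²_E = ((21−7)/6)² = 5.444
te_F = (4 + 4·8 + 24)/6 = 60/6 = 10; σ²_F = ((24−4)/6)² = 11.111
te_G = (4 + 4·9 + 20)/6 = 60/6 = 10; σ²_G = ((20−4)/6)² = 7.111
te_H = (1 + 4·2 + 9)/6 = 18/6 = 3; σ²_H = ((9−1)/6)² = 1.778
te_I = (3 + 4·4 + 5)/6 = 24/6 = 4; σ²_I = ((5−3)/6)² = 0.111
te_J = (6 + 4·9 + 18)/6 = 60/6 = 10; σ²_J = ((18−6)/6)² = 4.000

Forward pass:
ES_A = 0; EF_A = 7
ES_B = 0; EF_B = 3
ES_C = 0; EF_C = 8
ES_D = 0; EF_D = 13
ES_E = max(EF_A=7, EF_D=13) = 13; EF_E = 13+10 = 23
ES_F = max(EF_B=3, EF_C=8) = 8; EF_F = 8+10 = 18
ES_G = 3; EF_G = 3+10 = 13
ES_H = max(EF_B=3, EF_C=8) = 8; EF_H = 8+3 = 11
ES_I = 11; EF_I = 11+4 = 15
ES_J = max(EF_E=23, EF_F=18, EF_G=13, EF_I=15) = 23; EF_J = 23+10 = 33
Expected project duration μ = 33 days. Critical path: D → E → J.

Variance along critical path = 4.000 + 5.444 + 4.000 = 13.444; σ = √13.444 = 3.667 days.
Z = (40 − 33) / 3.667 = 1.909
P(T ≤ 40) = Φ(1.909) ≈ 0.972

0.972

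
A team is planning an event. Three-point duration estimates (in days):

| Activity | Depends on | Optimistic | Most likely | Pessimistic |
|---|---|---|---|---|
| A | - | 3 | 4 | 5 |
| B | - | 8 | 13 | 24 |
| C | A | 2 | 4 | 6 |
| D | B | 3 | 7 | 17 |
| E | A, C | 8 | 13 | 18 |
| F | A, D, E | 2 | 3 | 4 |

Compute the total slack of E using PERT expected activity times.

1 days

te_A = (3 + 4·4 + 5)/6 = 24/6 = 4
te_B = (8 + 4·13 + 24)/6 = 84/6 = 14
te_C = (2 + 4·4 + 6)/6 = 24/6 = 4
te_D = (3 + 4·7 + 17)/6 = 48/6 = 8
te_E = (8 + 4·13 + 18)/6 = 78/6 = 13
te_F = (2 + 4·3 + 4)/6 = 18/6 = 3

Forward pass:
ES_A = 0; EF_A = 4
ES_B = 0; EF_B = 14
ES_C = 4; EF_C = 4+4 = 8
ES_D = 14; EF_D = 14+8 = 22
ES_E = max(EF_A=4, EF_C=8) = 8; EF_E = 8+13 = 21
ES_F = max(EF_A=4, EF_D=22, EF_E=21) = 22; EF_F = 22+3 = 25
Expected project duration μ = 25 days. Critical path: B → D → F.

Backward pass:
LF_F = 25; LS_F = 25−3 = 22
LF_E = LS_F = 22; LS_E = 22−13 = 9
LF_D = LS_F = 22; LS_D = 22−8 = 14
LF_C = LS_E = 9; LS_C = 9−4 = 5
LF_B = LS_D = 14; LS_B = 14−14 = 0
LF_A = min(LS_C=5, LS_E=9, LS_F=22) = 5; LS_A = 5−4 = 1
Slack_E = LS_E − ES_E = 9 − 8 = 1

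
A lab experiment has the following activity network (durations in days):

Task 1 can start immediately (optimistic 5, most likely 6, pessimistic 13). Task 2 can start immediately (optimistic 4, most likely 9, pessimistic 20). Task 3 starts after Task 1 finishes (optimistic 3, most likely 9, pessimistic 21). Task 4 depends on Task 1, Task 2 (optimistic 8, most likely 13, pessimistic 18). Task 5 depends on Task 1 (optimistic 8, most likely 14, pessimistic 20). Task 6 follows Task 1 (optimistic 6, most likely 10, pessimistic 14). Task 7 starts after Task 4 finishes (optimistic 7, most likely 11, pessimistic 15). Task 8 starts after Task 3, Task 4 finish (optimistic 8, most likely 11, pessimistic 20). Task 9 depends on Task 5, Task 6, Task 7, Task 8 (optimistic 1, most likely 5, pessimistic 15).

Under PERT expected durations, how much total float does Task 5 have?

14 days

te_Task 1 = (5 + 4·6 + 13)/6 = 42/6 = 7
te_Task 2 = (4 + 4·9 + 20)/6 = 60/6 = 10
te_Task 3 = (3 + 4·9 + 21)/6 = 60/6 = 10
te_Task 4 = (8 + 4·13 + 18)/6 = 78/6 = 13
te_Task 5 = (8 + 4·14 + 20)/6 = 84/6 = 14
te_Task 6 = (6 + 4·10 + 14)/6 = 60/6 = 10
te_Task 7 = (7 + 4·11 + 15)/6 = 66/6 = 11
te_Task 8 = (8 + 4·11 + 20)/6 = 72/6 = 12
te_Task 9 = (1 + 4·5 + 15)/6 = 36/6 = 6

Forward pass:
ES_Task 1 = 0; EF_Task 1 = 7
ES_Task 2 = 0; EF_Task 2 = 10
ES_Task 3 = 7; EF_Task 3 = 7+10 = 17
ES_Task 4 = max(EF_Task 1=7, EF_Task 2=10) = 10; EF_Task 4 = 10+13 = 23
ES_Task 5 = 7; EF_Task 5 = 7+14 = 21
ES_Task 6 = 7; EF_Task 6 = 7+10 = 17
ES_Task 7 = 23; EF_Task 7 = 23+11 = 34
ES_Task 8 = max(EF_Task 3=17, EF_Task 4=23) = 23; EF_Task 8 = 23+12 = 35
ES_Task 9 = max(EF_Task 5=21, EF_Task 6=17, EF_Task 7=34, EF_Task 8=35) = 35; EF_Task 9 = 35+6 = 41
Expected project duration μ = 41 days. Critical path: Task 2 → Task 4 → Task 8 → Task 9.

Backward pass:
LF_Task 9 = 41; LS_Task 9 = 41−6 = 35
LF_Task 8 = LS_Task 9 = 35; LS_Task 8 = 35−12 = 23
LF_Task 7 = LS_Task 9 = 35; LS_Task 7 = 35−11 = 24
LF_Task 6 = LS_Task 9 = 35; LS_Task 6 = 35−10 = 25
LF_Task 5 = LS_Task 9 = 35; LS_Task 5 = 35−14 = 21
LF_Task 4 = min(LS_Task 7=24, LS_Task 8=23) = 23; LS_Task 4 = 23−13 = 10
LF_Task 3 = LS_Task 8 = 23; LS_Task 3 = 23−10 = 13
LF_Task 2 = LS_Task 4 = 10; LS_Task 2 = 10−10 = 0
LF_Task 1 = min(LS_Task 3=13, LS_Task 4=10, LS_Task 5=21, LS_Task 6=25) = 10; LS_Task 1 = 10−7 = 3
Slack_Task 5 = LS_Task 5 − ES_Task 5 = 21 − 7 = 14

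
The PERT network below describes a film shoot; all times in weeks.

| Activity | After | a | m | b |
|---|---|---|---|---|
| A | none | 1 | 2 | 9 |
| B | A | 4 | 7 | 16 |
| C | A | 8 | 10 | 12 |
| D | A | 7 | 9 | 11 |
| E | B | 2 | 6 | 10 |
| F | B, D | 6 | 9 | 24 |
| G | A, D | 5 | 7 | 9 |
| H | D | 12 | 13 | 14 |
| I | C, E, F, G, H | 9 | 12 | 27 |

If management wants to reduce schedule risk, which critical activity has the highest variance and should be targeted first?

te_A = (1 + 4·2 + 9)/6 = 18/6 = 3; σ²_A = ((9−1)/6)² = 1.778
te_B = (4 + 4·7 + 16)/6 = 48/6 = 8; σ²_B = ((16−4)/6)² = 4.000
te_C = (8 + 4·10 + 12)/6 = 60/6 = 10; σ²_C = ((12−8)/6)² = 0.444
te_D = (7 + 4·9 + 11)/6 = 54/6 = 9; σ²_D = ((11−7)/6)² = 0.444
te_E = (2 + 4·6 + 10)/6 = 36/6 = 6; σ²_E = ((10−2)/6)² = 1.778
te_F = (6 + 4·9 + 24)/6 = 66/6 = 11; σ²_F = ((24−6)/6)² = 9.000
te_G = (5 + 4·7 + 9)/6 = 42/6 = 7; σ²_G = ((9−5)/6)² = 0.444
te_H = (12 + 4·13 + 14)/6 = 78/6 = 13; σ²_H = ((14−12)/6)² = 0.111
te_I = (9 + 4·12 + 27)/6 = 84/6 = 14; σ²_I = ((27−9)/6)² = 9.000

Forward pass:
ES_A = 0; EF_A = 3
ES_B = 3; EF_B = 3+8 = 11
ES_C = 3; EF_C = 3+10 = 13
ES_D = 3; EF_D = 3+9 = 12
ES_E = 11; EF_E = 11+6 = 17
ES_F = max(EF_B=11, EF_D=12) = 12; EF_F = 12+11 = 23
ES_G = max(EF_A=3, EF_D=12) = 12; EF_G = 12+7 = 19
ES_H = 12; EF_H = 12+13 = 25
ES_I = max(EF_C=13, EF_E=17, EF_F=23, EF_G=19, EF_H=25) = 25; EF_I = 25+14 = 39
Expected project duration μ = 39 weeks. Critical path: A → D → H → I.

Variances on critical path: σ²_A=1.778, σ²_D=0.444, σ²_H=0.111, σ²_I=9.000.
Largest is σ²_I = 9.000.

I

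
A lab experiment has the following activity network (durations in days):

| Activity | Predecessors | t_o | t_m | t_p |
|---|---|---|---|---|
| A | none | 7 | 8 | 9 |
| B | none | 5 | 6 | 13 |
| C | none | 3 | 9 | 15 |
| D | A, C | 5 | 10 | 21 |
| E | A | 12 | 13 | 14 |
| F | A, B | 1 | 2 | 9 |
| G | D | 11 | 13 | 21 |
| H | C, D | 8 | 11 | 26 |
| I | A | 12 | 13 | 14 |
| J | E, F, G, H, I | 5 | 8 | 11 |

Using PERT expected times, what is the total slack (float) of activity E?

te_A = (7 + 4·8 + 9)/6 = 48/6 = 8
te_B = (5 + 4·6 + 13)/6 = 42/6 = 7
te_C = (3 + 4·9 + 15)/6 = 54/6 = 9
te_D = (5 + 4·10 + 21)/6 = 66/6 = 11
te_E = (12 + 4·13 + 14)/6 = 78/6 = 13
te_F = (1 + 4·2 + 9)/6 = 18/6 = 3
te_G = (11 + 4·13 + 21)/6 = 84/6 = 14
te_H = (8 + 4·11 + 26)/6 = 78/6 = 13
te_I = (12 + 4·13 + 14)/6 = 78/6 = 13
te_J = (5 + 4·8 + 11)/6 = 48/6 = 8

Forward pass:
ES_A = 0; EF_A = 8
ES_B = 0; EF_B = 7
ES_C = 0; EF_C = 9
ES_D = max(EF_A=8, EF_C=9) = 9; EF_D = 9+11 = 20
ES_E = 8; EF_E = 8+13 = 21
ES_F = max(EF_A=8, EF_B=7) = 8; EF_F = 8+3 = 11
ES_G = 20; EF_G = 20+14 = 34
ES_H = max(EF_C=9, EF_D=20) = 20; EF_H = 20+13 = 33
ES_I = 8; EF_I = 8+13 = 21
ES_J = max(EF_E=21, EF_F=11, EF_G=34, EF_H=33, EF_I=21) = 34; EF_J = 34+8 = 42
Expected project duration μ = 42 days. Critical path: C → D → G → J.

Backward pass:
LF_J = 42; LS_J = 42−8 = 34
LF_I = LS_J = 34; LS_I = 34−13 = 21
LF_H = LS_J = 34; LS_H = 34−13 = 21
LF_G = LS_J = 34; LS_G = 34−14 = 20
LF_F = LS_J = 34; LS_F = 34−3 = 31
LF_E = LS_J = 34; LS_E = 34−13 = 21
LF_D = min(LS_G=20, LS_H=21) = 20; LS_D = 20−11 = 9
LF_C = min(LS_D=9, LS_H=21) = 9; LS_C = 9−9 = 0
LF_B = LS_F = 31; LS_B = 31−7 = 24
LF_A = min(LS_D=9, LS_E=21, LS_F=31, LS_I=21) = 9; LS_A = 9−8 = 1
Slack_E = LS_E − ES_E = 21 − 8 = 13

13 days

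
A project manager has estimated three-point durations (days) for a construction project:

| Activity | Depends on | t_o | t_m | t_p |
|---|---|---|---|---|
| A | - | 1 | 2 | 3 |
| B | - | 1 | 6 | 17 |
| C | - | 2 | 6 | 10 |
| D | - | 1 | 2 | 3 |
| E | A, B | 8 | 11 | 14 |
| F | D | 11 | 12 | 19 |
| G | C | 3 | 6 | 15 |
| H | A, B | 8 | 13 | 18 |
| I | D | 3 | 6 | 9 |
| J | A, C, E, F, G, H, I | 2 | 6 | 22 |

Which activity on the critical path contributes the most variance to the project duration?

te_A = (1 + 4·2 + 3)/6 = 12/6 = 2; σ²_A = ((3−1)/6)² = 0.111
te_B = (1 + 4·6 + 17)/6 = 42/6 = 7; σ²_B = ((17−1)/6)² = 7.111
te_C = (2 + 4·6 + 10)/6 = 36/6 = 6; σ²_C = ((10−2)/6)² = 1.778
te_D = (1 + 4·2 + 3)/6 = 12/6 = 2; σ²_D = ((3−1)/6)² = 0.111
te_E = (8 + 4·11 + 14)/6 = 66/6 = 11; σ²_E = ((14−8)/6)² = 1.000
te_F = (11 + 4·12 + 19)/6 = 78/6 = 13; σ²_F = ((19−11)/6)² = 1.778
te_G = (3 + 4·6 + 15)/6 = 42/6 = 7; σ²_G = ((15−3)/6)² = 4.000
te_H = (8 + 4·13 + 18)/6 = 78/6 = 13; σ²_H = ((18−8)/6)² = 2.778
te_I = (3 + 4·6 + 9)/6 = 36/6 = 6; σ²_I = ((9−3)/6)² = 1.000
te_J = (2 + 4·6 + 22)/6 = 48/6 = 8; σ²_J = ((22−2)/6)² = 11.111

Forward pass:
ES_A = 0; EF_A = 2
ES_B = 0; EF_B = 7
ES_C = 0; EF_C = 6
ES_D = 0; EF_D = 2
ES_E = max(EF_A=2, EF_B=7) = 7; EF_E = 7+11 = 18
ES_F = 2; EF_F = 2+13 = 15
ES_G = 6; EF_G = 6+7 = 13
ES_H = max(EF_A=2, EF_B=7) = 7; EF_H = 7+13 = 20
ES_I = 2; EF_I = 2+6 = 8
ES_J = max(EF_A=2, EF_C=6, EF_E=18, EF_F=15, EF_G=13, EF_H=20, EF_I=8) = 20; EF_J = 20+8 = 28
Expected project duration μ = 28 days. Critical path: B → H → J.

Variances on critical path: σ²_B=7.111, σ²_H=2.778, σ²_J=11.111.
Largest is σ²_J = 11.111.

J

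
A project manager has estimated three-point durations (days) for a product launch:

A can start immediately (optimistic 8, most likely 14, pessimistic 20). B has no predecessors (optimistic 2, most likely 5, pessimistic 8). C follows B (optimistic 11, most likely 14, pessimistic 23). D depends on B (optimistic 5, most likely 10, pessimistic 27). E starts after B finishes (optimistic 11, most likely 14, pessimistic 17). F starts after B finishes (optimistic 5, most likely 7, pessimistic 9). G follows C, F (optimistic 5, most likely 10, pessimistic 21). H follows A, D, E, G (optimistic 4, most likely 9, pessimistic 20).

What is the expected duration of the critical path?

te_A = (8 + 4·14 + 20)/6 = 84/6 = 14
te_B = (2 + 4·5 + 8)/6 = 30/6 = 5
te_C = (11 + 4·14 + 23)/6 = 90/6 = 15
te_D = (5 + 4·10 + 27)/6 = 72/6 = 12
te_E = (11 + 4·14 + 17)/6 = 84/6 = 14
te_F = (5 + 4·7 + 9)/6 = 42/6 = 7
te_G = (5 + 4·10 + 21)/6 = 66/6 = 11
te_H = (4 + 4·9 + 20)/6 = 60/6 = 10

Forward pass:
ES_A = 0; EF_A = 14
ES_B = 0; EF_B = 5
ES_C = 5; EF_C = 5+15 = 20
ES_D = 5; EF_D = 5+12 = 17
ES_E = 5; EF_E = 5+14 = 19
ES_F = 5; EF_F = 5+7 = 12
ES_G = max(EF_C=20, EF_F=12) = 20; EF_G = 20+11 = 31
ES_H = max(EF_A=14, EF_D=17, EF_E=19, EF_G=31) = 31; EF_H = 31+10 = 41
Expected project duration μ = 41 days. Critical path: B → C → G → H.

41 days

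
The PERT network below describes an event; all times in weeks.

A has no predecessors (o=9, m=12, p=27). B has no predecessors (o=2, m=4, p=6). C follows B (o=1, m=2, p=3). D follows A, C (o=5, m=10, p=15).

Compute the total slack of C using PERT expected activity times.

te_A = (9 + 4·12 + 27)/6 = 84/6 = 14
te_B = (2 + 4·4 + 6)/6 = 24/6 = 4
te_C = (1 + 4·2 + 3)/6 = 12/6 = 2
te_D = (5 + 4·10 + 15)/6 = 60/6 = 10

Forward pass:
ES_A = 0; EF_A = 14
ES_B = 0; EF_B = 4
ES_C = 4; EF_C = 4+2 = 6
ES_D = max(EF_A=14, EF_C=6) = 14; EF_D = 14+10 = 24
Expected project duration μ = 24 weeks. Critical path: A → D.

Backward pass:
LF_D = 24; LS_D = 24−10 = 14
LF_C = LS_D = 14; LS_C = 14−2 = 12
LF_B = LS_C = 12; LS_B = 12−4 = 8
LF_A = LS_D = 14; LS_A = 14−14 = 0
Slack_C = LS_C − ES_C = 12 − 4 = 8

8 weeks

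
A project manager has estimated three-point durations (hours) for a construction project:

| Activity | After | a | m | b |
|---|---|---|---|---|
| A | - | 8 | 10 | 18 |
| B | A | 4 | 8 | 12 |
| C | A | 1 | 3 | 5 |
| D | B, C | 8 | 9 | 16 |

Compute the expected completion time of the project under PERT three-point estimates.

29 hours

te_A = (8 + 4·10 + 18)/6 = 66/6 = 11
te_B = (4 + 4·8 + 12)/6 = 48/6 = 8
te_C = (1 + 4·3 + 5)/6 = 18/6 = 3
te_D = (8 + 4·9 + 16)/6 = 60/6 = 10

Forward pass:
ES_A = 0; EF_A = 11
ES_B = 11; EF_B = 11+8 = 19
ES_C = 11; EF_C = 11+3 = 14
ES_D = max(EF_B=19, EF_C=14) = 19; EF_D = 19+10 = 29
Expected project duration μ = 29 hours. Critical path: A → B → D.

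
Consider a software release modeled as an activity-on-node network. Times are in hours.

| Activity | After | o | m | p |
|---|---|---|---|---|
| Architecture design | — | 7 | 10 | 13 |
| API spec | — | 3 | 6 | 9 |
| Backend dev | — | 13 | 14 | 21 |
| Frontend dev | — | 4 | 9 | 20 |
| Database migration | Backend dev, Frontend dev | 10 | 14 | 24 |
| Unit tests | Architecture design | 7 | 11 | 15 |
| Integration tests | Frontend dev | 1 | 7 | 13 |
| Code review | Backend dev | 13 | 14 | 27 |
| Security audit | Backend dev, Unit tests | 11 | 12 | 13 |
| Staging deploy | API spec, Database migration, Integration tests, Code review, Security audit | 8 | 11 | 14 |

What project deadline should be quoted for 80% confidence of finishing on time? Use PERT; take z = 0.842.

45.7 hours

te_Architecture design = (7 + 4·10 + 13)/6 = 60/6 = 10; σ²_Architecture design = ((13−7)/6)² = 1.000
te_API spec = (3 + 4·6 + 9)/6 = 36/6 = 6; σ²_API spec = ((9−3)/6)² = 1.000
te_Backend dev = (13 + 4·14 + 21)/6 = 90/6 = 15; σ²_Backend dev = ((21−13)/6)² = 1.778
te_Frontend dev = (4 + 4·9 + 20)/6 = 60/6 = 10; σ²_Frontend dev = ((20−4)/6)² = 7.111
te_Database migration = (10 + 4·14 + 24)/6 = 90/6 = 15; σ²_Database migration = ((24−10)/6)² = 5.444
te_Unit tests = (7 + 4·11 + 15)/6 = 66/6 = 11; σ²_Unit tests = ((15−7)/6)² = 1.778
te_Integration tests = (1 + 4·7 + 13)/6 = 42/6 = 7; σ²_Integration tests = ((13−1)/6)² = 4.000
te_Code review = (13 + 4·14 + 27)/6 = 96/6 = 16; σ²_Code review = ((27−13)/6)² = 5.444
te_Security audit = (11 + 4·12 + 13)/6 = 72/6 = 12; σ²_Security audit = ((13−11)/6)² = 0.111
te_Staging deploy = (8 + 4·11 + 14)/6 = 66/6 = 11; σ²_Staging deploy = ((14−8)/6)² = 1.000

Forward pass:
ES_Architecture design = 0; EF_Architecture design = 10
ES_API spec = 0; EF_API spec = 6
ES_Backend dev = 0; EF_Backend dev = 15
ES_Frontend dev = 0; EF_Frontend dev = 10
ES_Database migration = max(EF_Backend dev=15, EF_Frontend dev=10) = 15; EF_Database migration = 15+15 = 30
ES_Unit tests = 10; EF_Unit tests = 10+11 = 21
ES_Integration tests = 10; EF_Integration tests = 10+7 = 17
ES_Code review = 15; EF_Code review = 15+16 = 31
ES_Security audit = max(EF_Backend dev=15, EF_Unit tests=21) = 21; EF_Security audit = 21+12 = 33
ES_Staging deploy = max(EF_API spec=6, EF_Database migration=30, EF_Integration tests=17, EF_Code review=31, EF_Security audit=33) = 33; EF_Staging deploy = 33+11 = 44
Expected project duration μ = 44 hours. Critical path: Architecture design → Unit tests → Security audit → Staging deploy.

Variance along critical path = 1.000 + 1.778 + 0.111 + 1.000 = 3.889; σ = 1.972 hours.
D = μ + z·σ = 44 + 0.842·1.972 = 45.7 hours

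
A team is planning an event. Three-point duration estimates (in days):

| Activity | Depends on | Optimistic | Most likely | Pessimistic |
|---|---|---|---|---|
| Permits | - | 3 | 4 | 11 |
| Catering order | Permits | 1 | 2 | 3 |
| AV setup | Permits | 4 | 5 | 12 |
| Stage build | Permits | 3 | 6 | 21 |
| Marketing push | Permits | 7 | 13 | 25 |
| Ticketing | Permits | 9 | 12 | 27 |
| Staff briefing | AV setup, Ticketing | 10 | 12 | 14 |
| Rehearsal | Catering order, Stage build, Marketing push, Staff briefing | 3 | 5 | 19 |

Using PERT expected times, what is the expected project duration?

te_Permits = (3 + 4·4 + 11)/6 = 30/6 = 5
te_Catering order = (1 + 4·2 + 3)/6 = 12/6 = 2
te_AV setup = (4 + 4·5 + 12)/6 = 36/6 = 6
te_Stage build = (3 + 4·6 + 21)/6 = 48/6 = 8
te_Marketing push = (7 + 4·13 + 25)/6 = 84/6 = 14
te_Ticketing = (9 + 4·12 + 27)/6 = 84/6 = 14
te_Staff briefing = (10 + 4·12 + 14)/6 = 72/6 = 12
te_Rehearsal = (3 + 4·5 + 19)/6 = 42/6 = 7

Forward pass:
ES_Permits = 0; EF_Permits = 5
ES_Catering order = 5; EF_Catering order = 5+2 = 7
ES_AV setup = 5; EF_AV setup = 5+6 = 11
ES_Stage build = 5; EF_Stage build = 5+8 = 13
ES_Marketing push = 5; EF_Marketing push = 5+14 = 19
ES_Ticketing = 5; EF_Ticketing = 5+14 = 19
ES_Staff briefing = max(EF_AV setup=11, EF_Ticketing=19) = 19; EF_Staff briefing = 19+12 = 31
ES_Rehearsal = max(EF_Catering order=7, EF_Stage build=13, EF_Marketing push=19, EF_Staff briefing=31) = 31; EF_Rehearsal = 31+7 = 38
Expected project duration μ = 38 days. Critical path: Permits → Ticketing → Staff briefing → Rehearsal.

38 days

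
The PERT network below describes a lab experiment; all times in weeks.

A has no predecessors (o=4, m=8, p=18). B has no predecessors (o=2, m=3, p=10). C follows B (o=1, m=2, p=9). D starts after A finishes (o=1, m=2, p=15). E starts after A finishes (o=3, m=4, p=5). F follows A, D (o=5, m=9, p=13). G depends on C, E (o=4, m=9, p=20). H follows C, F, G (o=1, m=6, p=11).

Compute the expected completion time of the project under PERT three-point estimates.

29 weeks

te_A = (4 + 4·8 + 18)/6 = 54/6 = 9
te_B = (2 + 4·3 + 10)/6 = 24/6 = 4
te_C = (1 + 4·2 + 9)/6 = 18/6 = 3
te_D = (1 + 4·2 + 15)/6 = 24/6 = 4
te_E = (3 + 4·4 + 5)/6 = 24/6 = 4
te_F = (5 + 4·9 + 13)/6 = 54/6 = 9
te_G = (4 + 4·9 + 20)/6 = 60/6 = 10
te_H = (1 + 4·6 + 11)/6 = 36/6 = 6

Forward pass:
ES_A = 0; EF_A = 9
ES_B = 0; EF_B = 4
ES_C = 4; EF_C = 4+3 = 7
ES_D = 9; EF_D = 9+4 = 13
ES_E = 9; EF_E = 9+4 = 13
ES_F = max(EF_A=9, EF_D=13) = 13; EF_F = 13+9 = 22
ES_G = max(EF_C=7, EF_E=13) = 13; EF_G = 13+10 = 23
ES_H = max(EF_C=7, EF_F=22, EF_G=23) = 23; EF_H = 23+6 = 29
Expected project duration μ = 29 weeks. Critical path: A → E → G → H.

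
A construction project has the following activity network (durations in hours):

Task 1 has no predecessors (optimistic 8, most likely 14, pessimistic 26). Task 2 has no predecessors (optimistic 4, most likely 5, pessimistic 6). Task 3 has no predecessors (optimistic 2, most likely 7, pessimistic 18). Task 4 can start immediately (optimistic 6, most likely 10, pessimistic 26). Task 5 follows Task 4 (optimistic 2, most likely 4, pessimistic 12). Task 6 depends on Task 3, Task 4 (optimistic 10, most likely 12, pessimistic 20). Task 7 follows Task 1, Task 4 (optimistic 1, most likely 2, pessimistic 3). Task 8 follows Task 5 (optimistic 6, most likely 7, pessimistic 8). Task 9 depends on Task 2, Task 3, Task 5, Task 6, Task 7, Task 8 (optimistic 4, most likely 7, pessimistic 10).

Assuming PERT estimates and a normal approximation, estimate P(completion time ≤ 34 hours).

te_Task 1 = (8 + 4·14 + 26)/6 = 90/6 = 15; σ²_Task 1 = ((26−8)/6)² = 9.000
te_Task 2 = (4 + 4·5 + 6)/6 = 30/6 = 5; σ²_Task 2 = ((6−4)/6)² = 0.111
te_Task 3 = (2 + 4·7 + 18)/6 = 48/6 = 8; σ²_Task 3 = ((18−2)/6)² = 7.111
te_Task 4 = (6 + 4·10 + 26)/6 = 72/6 = 12; σ²_Task 4 = ((26−6)/6)² = 11.111
te_Task 5 = (2 + 4·4 + 12)/6 = 30/6 = 5; σ²_Task 5 = ((12−2)/6)² = 2.778
te_Task 6 = (10 + 4·12 + 20)/6 = 78/6 = 13; σ²_Task 6 = ((20−10)/6)² = 2.778
te_Task 7 = (1 + 4·2 + 3)/6 = 12/6 = 2; σ²_Task 7 = ((3−1)/6)² = 0.111
te_Task 8 = (6 + 4·7 + 8)/6 = 42/6 = 7; σ²_Task 8 = ((8−6)/6)² = 0.111
te_Task 9 = (4 + 4·7 + 10)/6 = 42/6 = 7; σ²_Task 9 = ((10−4)/6)² = 1.000

Forward pass:
ES_Task 1 = 0; EF_Task 1 = 15
ES_Task 2 = 0; EF_Task 2 = 5
ES_Task 3 = 0; EF_Task 3 = 8
ES_Task 4 = 0; EF_Task 4 = 12
ES_Task 5 = 12; EF_Task 5 = 12+5 = 17
ES_Task 6 = max(EF_Task 3=8, EF_Task 4=12) = 12; EF_Task 6 = 12+13 = 25
ES_Task 7 = max(EF_Task 1=15, EF_Task 4=12) = 15; EF_Task 7 = 15+2 = 17
ES_Task 8 = 17; EF_Task 8 = 17+7 = 24
ES_Task 9 = max(EF_Task 2=5, EF_Task 3=8, EF_Task 5=17, EF_Task 6=25, EF_Task 7=17, EF_Task 8=24) = 25; EF_Task 9 = 25+7 = 32
Expected project duration μ = 32 hours. Critical path: Task 4 → Task 6 → Task 9.

Variance along critical path = 11.111 + 2.778 + 1.000 = 14.889; σ = √14.889 = 3.859 hours.
Z = (34 − 32) / 3.859 = 0.518
P(T ≤ 34) = Φ(0.518) ≈ 0.698

0.698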